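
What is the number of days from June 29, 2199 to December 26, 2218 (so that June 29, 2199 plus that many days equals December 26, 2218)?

7119

Jun 29, 2199 → Jun 29, 2200: 365 days.
Jun 29, 2200 → Jun 29, 2201: 365 days.
Jun 29, 2201 → Jun 29, 2202: 365 days.
Jun 29, 2202 → Jun 29, 2203: 365 days.
Jun 29, 2203 → Jun 29, 2204: 366 days (Feb 29, 2204 is in that span).
Jun 29, 2204 → Jun 29, 2205: 365 days.
Jun 29, 2205 → Jun 29, 2206: 365 days.
Jun 29, 2206 → Jun 29, 2207: 365 days.
Jun 29, 2207 → Jun 29, 2208: 366 days (Feb 29, 2208 is in that span).
Jun 29, 2208 → Jun 29, 2209: 365 days.
Jun 29, 2209 → Jun 29, 2210: 365 days.
Jun 29, 2210 → Jun 29, 2211: 365 days.
Jun 29, 2211 → Jun 29, 2212: 366 days (Feb 29, 2212 is in that span).
Jun 29, 2212 → Jun 29, 2213: 365 days.
Jun 29, 2213 → Jun 29, 2214: 365 days.
Jun 29, 2214 → Jun 29, 2215: 365 days.
Jun 29, 2215 → Jun 29, 2216: 366 days (Feb 29, 2216 is in that span).
Jun 29, 2216 → Jun 29, 2217: 365 days.
Jun 29, 2217 → Jun 29, 2218: 365 days.
Jun 29, 2218 → Jul 29, 2218: 30 days (June has 30).
Jul 29, 2218 → Aug 29, 2218: 31 days (July has 31).
Aug 29, 2218 → Sep 29, 2218: 31 days (August has 31).
Sep 29, 2218 → Oct 29, 2218: 30 days (September has 30).
Oct 29, 2218 → Nov 29, 2218: 31 days (October has 31).
Nov 29, 2218 → Dec 26, 2218: 27 days.
Total: 7119 days.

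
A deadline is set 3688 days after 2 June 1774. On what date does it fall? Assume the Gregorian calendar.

July 7, 1784

+365 (one year) → Jun 2, 1775 (3323 left).
+366 (one year; includes Feb 29, 1776) → Jun 2, 1776 (2957 left).
+365 (one year) → Jun 2, 1777 (2592 left).
+365 (one year) → Jun 2, 1778 (2227 left).
+365 (one year) → Jun 2, 1779 (1862 left).
+366 (one year; includes Feb 29, 1780) → Jun 2, 1780 (1496 left).
+365 (one year) → Jun 2, 1781 (1131 left).
+365 (one year) → Jun 2, 1782 (766 left).
+365 (one year) → Jun 2, 1783 (401 left).
+366 (one year; includes Feb 29, 1784) → Jun 2, 1784 (35 left).
Jun has 30 days: +29 → Jul 1, 1784 (6 left).
+6 → Jul 7, 1784.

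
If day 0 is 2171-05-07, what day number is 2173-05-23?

May 7, 2171 → May 7, 2172: 366 days (Feb 29, 2172 is in that span).
May 7, 2172 → Jun 7, 2172: 31 days (May has 31).
Jun 7, 2172 → Jul 7, 2172: 30 days (June has 30).
Jul 7, 2172 → Aug 7, 2172: 31 days (July has 31).
Aug 7, 2172 → Sep 7, 2172: 31 days (August has 31).
Sep 7, 2172 → Oct 7, 2172: 30 days (September has 30).
Oct 7, 2172 → Nov 7, 2172: 31 days (October has 31).
Nov 7, 2172 → Dec 7, 2172: 30 days (November has 30).
Dec 7, 2172 → Jan 7, 2173: 31 days (December has 31).
Jan 7, 2173 → Feb 7, 2173: 31 days (January has 31).
Feb 7, 2173 → Mar 7, 2173: 28 days (February has 28).
Mar 7, 2173 → Apr 7, 2173: 31 days (March has 31).
Apr 7, 2173 → May 7, 2173: 30 days (April has 30).
May 7, 2173 → May 23, 2173: 16 days.
Total: 747 days.

747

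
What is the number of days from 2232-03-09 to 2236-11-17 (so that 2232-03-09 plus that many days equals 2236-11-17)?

Mar 9, 2232 → Mar 9, 2233: 365 days.
Mar 9, 2233 → Mar 9, 2234: 365 days.
Mar 9, 2234 → Mar 9, 2235: 365 days.
Mar 9, 2235 → Mar 9, 2236: 366 days (Feb 29, 2236 is in that span).
Mar 9, 2236 → Apr 9, 2236: 31 days (March has 31).
Apr 9, 2236 → May 9, 2236: 30 days (April has 30).
May 9, 2236 → Jun 9, 2236: 31 days (May has 31).
Jun 9, 2236 → Jul 9, 2236: 30 days (June has 30).
Jul 9, 2236 → Aug 9, 2236: 31 days (July has 31).
Aug 9, 2236 → Sep 9, 2236: 31 days (August has 31).
Sep 9, 2236 → Oct 9, 2236: 30 days (September has 30).
Oct 9, 2236 → Nov 9, 2236: 31 days (October has 31).
Nov 9, 2236 → Nov 17, 2236: 8 days.
Total: 1714 days.

1714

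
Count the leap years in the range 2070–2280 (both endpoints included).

51

Multiples of 4 in [2070,2280]: 53.
Of those, multiples of 100: 2 (not leap unless ÷400).
Multiples of 400: 0.
Leap years = 53 − 2 + 0 = 51.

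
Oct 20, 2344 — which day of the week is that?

Friday

Doomsday rule: the anchor day for the 2300s is Wednesday. For year 44: 44÷12 = 3 r 8, and 8÷4 = 2, so 3+8+2 = 13.
Wednesday + 13 ≡ Tuesday — that's 2344's doomsday.
In October the doomsday date is Oct 10.
Oct 20 is 10 days after Oct 10; 10 mod 7 = 3, so Tuesday + 3 = Friday.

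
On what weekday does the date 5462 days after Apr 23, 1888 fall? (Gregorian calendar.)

Wednesday

First find the weekday of Apr 23, 1888. Doomsday rule: the anchor day for the 1800s is Friday. For year 88: 88÷12 = 7 r 4, and 4÷4 = 1, so 7+4+1 = 12.
Friday + 12 ≡ Wednesday — that's 1888's doomsday.
In April the doomsday date is Apr 4.
Apr 23 is 19 days after Apr 4; 19 mod 7 = 5, so Wednesday + 5 = Monday.
5462 mod 7 = 2, so 5462 days after a Monday is Monday + 2 = Wednesday.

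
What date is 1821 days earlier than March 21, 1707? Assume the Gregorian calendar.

−365 (one year) → Mar 21, 1706 (1456 left).
−365 (one year) → Mar 21, 1705 (1091 left).
−365 (one year) → Mar 21, 1704 (726 left).
−366 (one year; includes Feb 29, 1704) → Mar 21, 1703 (360 left).
−21 → Feb 28, 1703 (end of Feb, 28 days; 339 left).
−28 → Jan 31, 1703 (end of Jan, 31 days; 311 left).
−31 → Dec 31, 1702 (end of Dec, 31 days; 280 left).
−31 → Nov 30, 1702 (end of Nov, 30 days; 249 left).
−30 → Oct 31, 1702 (end of Oct, 31 days; 219 left).
−31 → Sep 30, 1702 (end of Sep, 30 days; 188 left).
−30 → Aug 31, 1702 (end of Aug, 31 days; 158 left).
−31 → Jul 31, 1702 (end of Jul, 31 days; 127 left).
−31 → Jun 30, 1702 (end of Jun, 30 days; 96 left).
−30 → May 31, 1702 (end of May, 31 days; 66 left).
−31 → Apr 30, 1702 (end of Apr, 30 days; 35 left).
−30 → Mar 31, 1702 (end of Mar, 31 days; 5 left).
−5 → Mar 26, 1702.

March 26, 1702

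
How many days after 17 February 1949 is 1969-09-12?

Feb 17, 1949 → Feb 17, 1950: 365 days.
Feb 17, 1950 → Feb 17, 1951: 365 days.
Feb 17, 1951 → Feb 17, 1952: 365 days.
Feb 17, 1952 → Feb 17, 1953: 366 days (Feb 29, 1952 is in that span).
Feb 17, 1953 → Feb 17, 1954: 365 days.
Feb 17, 1954 → Feb 17, 1955: 365 days.
Feb 17, 1955 → Feb 17, 1956: 365 days.
Feb 17, 1956 → Feb 17, 1957: 366 days (Feb 29, 1956 is in that span).
Feb 17, 1957 → Feb 17, 1958: 365 days.
Feb 17, 1958 → Feb 17, 1959: 365 days.
Feb 17, 1959 → Feb 17, 1960: 365 days.
Feb 17, 1960 → Feb 17, 1961: 366 days (Feb 29, 1960 is in that span).
Feb 17, 1961 → Feb 17, 1962: 365 days.
Feb 17, 1962 → Feb 17, 1963: 365 days.
Feb 17, 1963 → Feb 17, 1964: 365 days.
Feb 17, 1964 → Feb 17, 1965: 366 days (Feb 29, 1964 is in that span).
Feb 17, 1965 → Feb 17, 1966: 365 days.
Feb 17, 1966 → Feb 17, 1967: 365 days.
Feb 17, 1967 → Feb 17, 1968: 365 days.
Feb 17, 1968 → Feb 17, 1969: 366 days (Feb 29, 1968 is in that span).
Feb 17, 1969 → Mar 17, 1969: 28 days (February has 28).
Mar 17, 1969 → Apr 17, 1969: 31 days (March has 31).
Apr 17, 1969 → May 17, 1969: 30 days (April has 30).
May 17, 1969 → Jun 17, 1969: 31 days (May has 31).
Jun 17, 1969 → Jul 17, 1969: 30 days (June has 30).
Jul 17, 1969 → Aug 17, 1969: 31 days (July has 31).
Aug 17, 1969 → Sep 12, 1969: 26 days.
Total: 7512 days.

7512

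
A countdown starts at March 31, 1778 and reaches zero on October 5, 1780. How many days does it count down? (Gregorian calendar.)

919

Mar 31, 1778 → Mar 31, 1779: 365 days.
Mar 31, 1779 → Mar 31, 1780: 366 days (Feb 29, 1780 is in that span).
Mar 31, 1780 → Apr 30, 1780: 30 days (March has 31).
Apr 30, 1780 → May 30, 1780: 30 days (April has 30).
May 30, 1780 → Jun 30, 1780: 31 days (May has 31).
Jun 30, 1780 → Jul 30, 1780: 30 days (June has 30).
Jul 30, 1780 → Aug 30, 1780: 31 days (July has 31).
Aug 30, 1780 → Sep 30, 1780: 31 days (August has 31).
Sep 30, 1780 → Oct 5, 1780: 5 days.
Total: 919 days.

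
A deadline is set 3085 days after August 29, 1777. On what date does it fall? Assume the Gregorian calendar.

February 8, 1786

+365 (one year) → Aug 29, 1778 (2720 left).
+365 (one year) → Aug 29, 1779 (2355 left).
+366 (one year; includes Feb 29, 1780) → Aug 29, 1780 (1989 left).
+365 (one year) → Aug 29, 1781 (1624 left).
+365 (one year) → Aug 29, 1782 (1259 left).
+365 (one year) → Aug 29, 1783 (894 left).
+366 (one year; includes Feb 29, 1784) → Aug 29, 1784 (528 left).
+365 (one year) → Aug 29, 1785 (163 left).
Aug has 31 days: +3 → Sep 1, 1785 (160 left).
Sep has 30 days: +30 → Oct 1, 1785 (130 left).
Oct has 31 days: +31 → Nov 1, 1785 (99 left).
Nov has 30 days: +30 → Dec 1, 1785 (69 left).
Dec has 31 days: +31 → Jan 1, 1786 (38 left).
Jan has 31 days: +31 → Feb 1, 1786 (7 left).
+7 → Feb 8, 1786.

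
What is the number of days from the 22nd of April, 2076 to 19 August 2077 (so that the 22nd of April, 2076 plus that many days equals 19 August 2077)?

484

Apr 22, 2076 → Apr 22, 2077: 365 days.
Apr 22, 2077 → May 22, 2077: 30 days (April has 30).
May 22, 2077 → Jun 22, 2077: 31 days (May has 31).
Jun 22, 2077 → Jul 22, 2077: 30 days (June has 30).
Jul 22, 2077 → Aug 19, 2077: 28 days.
Total: 484 days.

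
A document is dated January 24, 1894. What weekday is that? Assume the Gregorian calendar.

Wednesday

Doomsday rule: the anchor day for the 1800s is Friday. For year 94: 94÷12 = 7 r 10, and 10÷4 = 2, so 7+10+2 = 19.
Friday + 19 ≡ Wednesday — that's 1894's doomsday.
In January the doomsday date is Jan 3 (1894 is not a leap year).
Jan 24 is 21 days after Jan 3; 21 mod 7 = 0, so Wednesday + 0 = Wednesday.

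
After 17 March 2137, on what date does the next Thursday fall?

March 21, 2137

Mar 17, 2137 is a Sunday.
From Sunday to the next Thursday is 4 days.
Mar 17, 2137 + 4 = Mar 21, 2137.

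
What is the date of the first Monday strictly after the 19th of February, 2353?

February 23, 2353

Feb 19, 2353 is a Thursday.
From Thursday to the next Monday is 4 days.
Feb 19, 2353 + 4 = Feb 23, 2353.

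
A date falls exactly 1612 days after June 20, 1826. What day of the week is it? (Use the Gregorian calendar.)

First find the weekday of Jun 20, 1826. Doomsday rule: the anchor day for the 1800s is Friday. For year 26: 26÷12 = 2 r 2, and 2÷4 = 0, so 2+2+0 = 4.
Friday + 4 ≡ Tuesday — that's 1826's doomsday.
In June the doomsday date is Jun 6.
Jun 20 is 14 days after Jun 6; 14 mod 7 = 0, so Tuesday + 0 = Tuesday.
1612 mod 7 = 2, so 1612 days after a Tuesday is Tuesday + 2 = Thursday.

Thursday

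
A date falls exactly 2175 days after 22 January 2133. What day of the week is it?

First find the weekday of Jan 22, 2133. Doomsday rule: the anchor day for the 2100s is Sunday. For year 33: 33÷12 = 2 r 9, and 9÷4 = 2, so 2+9+2 = 13.
Sunday + 13 ≡ Saturday — that's 2133's doomsday.
In January the doomsday date is Jan 3 (2133 is not a leap year).
Jan 22 is 19 days after Jan 3; 19 mod 7 = 5, so Saturday + 5 = Thursday.
2175 mod 7 = 5, so 2175 days after a Thursday is Thursday + 5 = Tuesday.

Tuesday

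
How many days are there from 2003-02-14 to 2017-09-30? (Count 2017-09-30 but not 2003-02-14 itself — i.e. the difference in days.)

5342

Feb 14, 2003 → Feb 14, 2004: 365 days.
Feb 14, 2004 → Feb 14, 2005: 366 days (Feb 29, 2004 is in that span).
Feb 14, 2005 → Feb 14, 2006: 365 days.
Feb 14, 2006 → Feb 14, 2007: 365 days.
Feb 14, 2007 → Feb 14, 2008: 365 days.
Feb 14, 2008 → Feb 14, 2009: 366 days (Feb 29, 2008 is in that span).
Feb 14, 2009 → Feb 14, 2010: 365 days.
Feb 14, 2010 → Feb 14, 2011: 365 days.
Feb 14, 2011 → Feb 14, 2012: 365 days.
Feb 14, 2012 → Feb 14, 2013: 366 days (Feb 29, 2012 is in that span).
Feb 14, 2013 → Feb 14, 2014: 365 days.
Feb 14, 2014 → Feb 14, 2015: 365 days.
Feb 14, 2015 → Feb 14, 2016: 365 days.
Feb 14, 2016 → Feb 14, 2017: 366 days (Feb 29, 2016 is in that span).
Feb 14, 2017 → Mar 14, 2017: 28 days (February has 28).
Mar 14, 2017 → Apr 14, 2017: 31 days (March has 31).
Apr 14, 2017 → May 14, 2017: 30 days (April has 30).
May 14, 2017 → Jun 14, 2017: 31 days (May has 31).
Jun 14, 2017 → Jul 14, 2017: 30 days (June has 30).
Jul 14, 2017 → Aug 14, 2017: 31 days (July has 31).
Aug 14, 2017 → Sep 14, 2017: 31 days (August has 31).
Sep 14, 2017 → Sep 30, 2017: 16 days.
Total: 5342 days.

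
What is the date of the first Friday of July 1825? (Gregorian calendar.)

July 1, 1825

July 1, 1825 is a Friday.
The first Friday is therefore July 1 (same day).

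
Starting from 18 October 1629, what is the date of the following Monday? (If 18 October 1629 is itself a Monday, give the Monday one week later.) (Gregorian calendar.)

Oct 18, 1629 is a Thursday.
From Thursday to the next Monday is 4 days.
Oct 18, 1629 + 4 = Oct 22, 1629.

October 22, 1629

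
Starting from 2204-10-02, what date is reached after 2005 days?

March 30, 2210

+365 (one year) → Oct 2, 2205 (1640 left).
+365 (one year) → Oct 2, 2206 (1275 left).
+365 (one year) → Oct 2, 2207 (910 left).
+366 (one year; includes Feb 29, 2208) → Oct 2, 2208 (544 left).
+365 (one year) → Oct 2, 2209 (179 left).
Oct has 31 days: +30 → Nov 1, 2209 (149 left).
Nov has 30 days: +30 → Dec 1, 2209 (119 left).
Dec has 31 days: +31 → Jan 1, 2210 (88 left).
Jan has 31 days: +31 → Feb 1, 2210 (57 left).
Feb has 28 days: +28 → Mar 1, 2210 (29 left).
+29 → Mar 30, 2210.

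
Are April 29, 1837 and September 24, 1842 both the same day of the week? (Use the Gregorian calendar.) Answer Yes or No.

From Apr 29, 1837 to Sep 24, 1842 is 1974 days.
1974 mod 7 = 0, so they are the same weekday.
(Apr 29, 1837 is a Saturday; Sep 24, 1842 is a Saturday.)

Yes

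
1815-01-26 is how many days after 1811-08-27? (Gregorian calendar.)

1248

Aug 27, 1811 → Aug 27, 1812: 366 days (Feb 29, 1812 is in that span).
Aug 27, 1812 → Aug 27, 1813: 365 days.
Aug 27, 1813 → Aug 27, 1814: 365 days.
Aug 27, 1814 → Sep 27, 1814: 31 days (August has 31).
Sep 27, 1814 → Oct 27, 1814: 30 days (September has 30).
Oct 27, 1814 → Nov 27, 1814: 31 days (October has 31).
Nov 27, 1814 → Dec 27, 1814: 30 days (November has 30).
Dec 27, 1814 → Jan 26, 1815: 30 days.
Total: 1248 days.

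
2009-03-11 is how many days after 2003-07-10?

Jul 10, 2003 → Jul 10, 2004: 366 days (Feb 29, 2004 is in that span).
Jul 10, 2004 → Jul 10, 2005: 365 days.
Jul 10, 2005 → Jul 10, 2006: 365 days.
Jul 10, 2006 → Jul 10, 2007: 365 days.
Jul 10, 2007 → Jul 10, 2008: 366 days (Feb 29, 2008 is in that span).
Jul 10, 2008 → Aug 10, 2008: 31 days (July has 31).
Aug 10, 2008 → Sep 10, 2008: 31 days (August has 31).
Sep 10, 2008 → Oct 10, 2008: 30 days (September has 30).
Oct 10, 2008 → Nov 10, 2008: 31 days (October has 31).
Nov 10, 2008 → Dec 10, 2008: 30 days (November has 30).
Dec 10, 2008 → Jan 10, 2009: 31 days (December has 31).
Jan 10, 2009 → Feb 10, 2009: 31 days (January has 31).
Feb 10, 2009 → Mar 10, 2009: 28 days (February has 28).
Mar 10, 2009 → Mar 11, 2009: 1 days.
Total: 2071 days.

2071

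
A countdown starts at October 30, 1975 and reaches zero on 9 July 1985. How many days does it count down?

3540

Oct 30, 1975 → Oct 30, 1976: 366 days (Feb 29, 1976 is in that span).
Oct 30, 1976 → Oct 30, 1977: 365 days.
Oct 30, 1977 → Oct 30, 1978: 365 days.
Oct 30, 1978 → Oct 30, 1979: 365 days.
Oct 30, 1979 → Oct 30, 1980: 366 days (Feb 29, 1980 is in that span).
Oct 30, 1980 → Oct 30, 1981: 365 days.
Oct 30, 1981 → Oct 30, 1982: 365 days.
Oct 30, 1982 → Oct 30, 1983: 365 days.
Oct 30, 1983 → Oct 30, 1984: 366 days (Feb 29, 1984 is in that span).
Oct 30, 1984 → Nov 30, 1984: 31 days (October has 31).
Nov 30, 1984 → Dec 30, 1984: 30 days (November has 30).
Dec 30, 1984 → Jan 30, 1985: 31 days (December has 31).
Jan 30, 1985 → Feb 28, 1985: 29 days (January has 31).
Feb 28, 1985 → Mar 28, 1985: 28 days (February has 28).
Mar 28, 1985 → Apr 28, 1985: 31 days (March has 31).
Apr 28, 1985 → May 28, 1985: 30 days (April has 30).
May 28, 1985 → Jun 28, 1985: 31 days (May has 31).
Jun 28, 1985 → Jul 9, 1985: 11 days.
Total: 3540 days.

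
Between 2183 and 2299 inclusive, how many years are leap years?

28

Multiples of 4 in [2183,2299]: 29.
Of those, multiples of 100: 1 (not leap unless ÷400).
Multiples of 400: 0.
Leap years = 29 − 1 + 0 = 28.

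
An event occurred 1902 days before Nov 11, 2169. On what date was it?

−365 (one year) → Nov 11, 2168 (1537 left).
−366 (one year; includes Feb 29, 2168) → Nov 11, 2167 (1171 left).
−365 (one year) → Nov 11, 2166 (806 left).
−365 (one year) → Nov 11, 2165 (441 left).
−365 (one year) → Nov 11, 2164 (76 left).
−11 → Oct 31, 2164 (end of Oct, 31 days; 65 left).
−31 → Sep 30, 2164 (end of Sep, 30 days; 34 left).
−30 → Aug 31, 2164 (end of Aug, 31 days; 4 left).
−4 → Aug 27, 2164.

August 27, 2164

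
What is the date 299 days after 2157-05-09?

March 4, 2158

May has 31 days: +23 → Jun 1, 2157 (276 left).
Jun has 30 days: +30 → Jul 1, 2157 (246 left).
Jul has 31 days: +31 → Aug 1, 2157 (215 left).
Aug has 31 days: +31 → Sep 1, 2157 (184 left).
Sep has 30 days: +30 → Oct 1, 2157 (154 left).
Oct has 31 days: +31 → Nov 1, 2157 (123 left).
Nov has 30 days: +30 → Dec 1, 2157 (93 left).
Dec has 31 days: +31 → Jan 1, 2158 (62 left).
Jan has 31 days: +31 → Feb 1, 2158 (31 left).
Feb has 28 days: +28 → Mar 1, 2158 (3 left).
+3 → Mar 4, 2158.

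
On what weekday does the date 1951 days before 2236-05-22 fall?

Tuesday

First find the weekday of May 22, 2236. Doomsday rule: the anchor day for the 2200s is Friday. For year 36: 36÷12 = 3 r 0, and 0÷4 = 0, so 3+0+0 = 3.
Friday + 3 ≡ Monday — that's 2236's doomsday.
In May the doomsday date is May 9.
May 22 is 13 days after May 9; 13 mod 7 = 6, so Monday + 6 = Sunday.
1951 mod 7 = 5, so 1951 days before a Sunday is Sunday − 5 = Tuesday.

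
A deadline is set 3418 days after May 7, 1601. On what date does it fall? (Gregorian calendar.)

September 15, 1610

+365 (one year) → May 7, 1602 (3053 left).
+365 (one year) → May 7, 1603 (2688 left).
+366 (one year; includes Feb 29, 1604) → May 7, 1604 (2322 left).
+365 (one year) → May 7, 1605 (1957 left).
+365 (one year) → May 7, 1606 (1592 left).
+365 (one year) → May 7, 1607 (1227 left).
+366 (one year; includes Feb 29, 1608) → May 7, 1608 (861 left).
+365 (one year) → May 7, 1609 (496 left).
+365 (one year) → May 7, 1610 (131 left).
May has 31 days: +25 → Jun 1, 1610 (106 left).
Jun has 30 days: +30 → Jul 1, 1610 (76 left).
Jul has 31 days: +31 → Aug 1, 1610 (45 left).
Aug has 31 days: +31 → Sep 1, 1610 (14 left).
+14 → Sep 15, 1610.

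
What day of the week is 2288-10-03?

Wednesday

Doomsday rule: the anchor day for the 2200s is Friday. For year 88: 88÷12 = 7 r 4, and 4÷4 = 1, so 7+4+1 = 12.
Friday + 12 ≡ Wednesday — that's 2288's doomsday.
In October the doomsday date is Oct 10.
Oct 3 is 7 days before Oct 10; 7 mod 7 = 0, so Wednesday − 0 = Wednesday.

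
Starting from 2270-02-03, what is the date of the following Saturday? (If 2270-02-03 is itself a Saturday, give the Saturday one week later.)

February 5, 2270

Feb 3, 2270 is a Thursday.
From Thursday to the next Saturday is 2 days.
Feb 3, 2270 + 2 = Feb 5, 2270.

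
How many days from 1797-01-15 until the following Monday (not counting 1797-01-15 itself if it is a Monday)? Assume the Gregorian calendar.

1

Jan 15, 1797 is a Sunday.
From Sunday to the next Monday is 1 day.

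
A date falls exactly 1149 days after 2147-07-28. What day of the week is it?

Jul 28, 2147 is a Friday.
1149 mod 7 = 1, so 1149 days after a Friday is Friday + 1 = Saturday.

Saturday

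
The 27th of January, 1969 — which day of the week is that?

Doomsday rule: the anchor day for the 1900s is Wednesday. For year 69: 69÷12 = 5 r 9, and 9÷4 = 2, so 5+9+2 = 16.
Wednesday + 16 ≡ Friday — that's 1969's doomsday.
In January the doomsday date is Jan 3 (1969 is not a leap year).
Jan 27 is 24 days after Jan 3; 24 mod 7 = 3, so Friday + 3 = Monday.

Monday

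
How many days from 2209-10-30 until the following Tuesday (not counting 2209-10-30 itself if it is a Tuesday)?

1

Oct 30, 2209 is a Monday.
From Monday to the next Tuesday is 1 day.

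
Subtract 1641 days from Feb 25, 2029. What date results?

−366 (one year; includes Feb 29, 2028) → Feb 25, 2028 (1275 left).
−365 (one year) → Feb 25, 2027 (910 left).
−365 (one year) → Feb 25, 2026 (545 left).
−365 (one year) → Feb 25, 2025 (180 left).
−25 → Jan 31, 2025 (end of Jan, 31 days; 155 left).
−31 → Dec 31, 2024 (end of Dec, 31 days; 124 left).
−31 → Nov 30, 2024 (end of Nov, 30 days; 93 left).
−30 → Oct 31, 2024 (end of Oct, 31 days; 63 left).
−31 → Sep 30, 2024 (end of Sep, 30 days; 32 left).
−30 → Aug 31, 2024 (end of Aug, 31 days; 2 left).
−2 → Aug 29, 2024.

August 29, 2024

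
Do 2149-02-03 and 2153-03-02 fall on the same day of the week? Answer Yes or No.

From Feb 3, 2149 to Mar 2, 2153 is 1488 days.
1488 mod 7 = 4, so they are different weekdays.
(Feb 3, 2149 is a Monday; Mar 2, 2153 is a Friday.)

No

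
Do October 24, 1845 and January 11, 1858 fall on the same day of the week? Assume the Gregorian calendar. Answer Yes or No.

From Oct 24, 1845 to Jan 11, 1858 is 4462 days.
4462 mod 7 = 3, so they are different weekdays.
(Oct 24, 1845 is a Friday; Jan 11, 1858 is a Monday.)

No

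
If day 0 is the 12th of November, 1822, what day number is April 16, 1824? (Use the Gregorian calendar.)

Nov 12, 1822 → Nov 12, 1823: 365 days.
Nov 12, 1823 → Dec 12, 1823: 30 days (November has 30).
Dec 12, 1823 → Jan 12, 1824: 31 days (December has 31).
Jan 12, 1824 → Feb 12, 1824: 31 days (January has 31).
Feb 12, 1824 → Mar 12, 1824: 29 days (February has 29).
Mar 12, 1824 → Apr 12, 1824: 31 days (March has 31).
Apr 12, 1824 → Apr 16, 1824: 4 days.
Total: 521 days.

521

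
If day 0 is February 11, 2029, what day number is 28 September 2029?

Feb 11, 2029 → Mar 11, 2029: 28 days (February has 28).
Mar 11, 2029 → Apr 11, 2029: 31 days (March has 31).
Apr 11, 2029 → May 11, 2029: 30 days (April has 30).
May 11, 2029 → Jun 11, 2029: 31 days (May has 31).
Jun 11, 2029 → Jul 11, 2029: 30 days (June has 30).
Jul 11, 2029 → Aug 11, 2029: 31 days (July has 31).
Aug 11, 2029 → Sep 11, 2029: 31 days (August has 31).
Sep 11, 2029 → Sep 28, 2029: 17 days.
Total: 229 days.

229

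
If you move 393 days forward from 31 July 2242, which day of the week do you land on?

Jul 31, 2242 is a Sunday.
393 mod 7 = 1, so 393 days after a Sunday is Sunday + 1 = Monday.

Monday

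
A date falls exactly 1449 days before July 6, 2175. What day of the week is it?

First find the weekday of Jul 6, 2175. Doomsday rule: the anchor day for the 2100s is Sunday. For year 75: 75÷12 = 6 r 3, and 3÷4 = 0, so 6+3+0 = 9.
Sunday + 9 ≡ Tuesday — that's 2175's doomsday.
In July the doomsday date is Jul 11.
Jul 6 is 5 days before Jul 11; 5 mod 7 = 5, so Tuesday − 5 = Thursday.
1449 mod 7 = 0, so 1449 days before a Thursday is Thursday − 0 = Thursday.

Thursday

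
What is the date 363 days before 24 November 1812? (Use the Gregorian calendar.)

−24 → Oct 31, 1812 (end of Oct, 31 days; 339 left).
−31 → Sep 30, 1812 (end of Sep, 30 days; 308 left).
−30 → Aug 31, 1812 (end of Aug, 31 days; 278 left).
−31 → Jul 31, 1812 (end of Jul, 31 days; 247 left).
−31 → Jun 30, 1812 (end of Jun, 30 days; 216 left).
−30 → May 31, 1812 (end of May, 31 days; 186 left).
−31 → Apr 30, 1812 (end of Apr, 30 days; 155 left).
−30 → Mar 31, 1812 (end of Mar, 31 days; 125 left).
−31 → Feb 29, 1812 (end of Feb, 29 days; 94 left).
−29 → Jan 31, 1812 (end of Jan, 31 days; 65 left).
−31 → Dec 31, 1811 (end of Dec, 31 days; 34 left).
−31 → Nov 30, 1811 (end of Nov, 30 days; 3 left).
−3 → Nov 27, 1811.

November 27, 1811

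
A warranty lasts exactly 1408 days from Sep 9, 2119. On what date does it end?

July 18, 2123

+366 (one year; includes Feb 29, 2120) → Sep 9, 2120 (1042 left).
+365 (one year) → Sep 9, 2121 (677 left).
+365 (one year) → Sep 9, 2122 (312 left).
Sep has 30 days: +22 → Oct 1, 2122 (290 left).
Oct has 31 days: +31 → Nov 1, 2122 (259 left).
Nov has 30 days: +30 → Dec 1, 2122 (229 left).
Dec has 31 days: +31 → Jan 1, 2123 (198 left).
Jan has 31 days: +31 → Feb 1, 2123 (167 left).
Feb has 28 days: +28 → Mar 1, 2123 (139 left).
Mar has 31 days: +31 → Apr 1, 2123 (108 left).
Apr has 30 days: +30 → May 1, 2123 (78 left).
May has 31 days: +31 → Jun 1, 2123 (47 left).
Jun has 30 days: +30 → Jul 1, 2123 (17 left).
+17 → Jul 18, 2123.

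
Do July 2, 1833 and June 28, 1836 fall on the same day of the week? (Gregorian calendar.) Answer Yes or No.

From Jul 2, 1833 to Jun 28, 1836 is 1092 days.
1092 mod 7 = 0, so they are the same weekday.
(Jul 2, 1833 is a Tuesday; Jun 28, 1836 is a Tuesday.)

Yes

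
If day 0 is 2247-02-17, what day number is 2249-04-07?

780

Feb 17, 2247 → Feb 17, 2248: 365 days.
Feb 17, 2248 → Feb 17, 2249: 366 days (Feb 29, 2248 is in that span).
Feb 17, 2249 → Mar 17, 2249: 28 days (February has 28).
Mar 17, 2249 → Apr 7, 2249: 21 days.
Total: 780 days.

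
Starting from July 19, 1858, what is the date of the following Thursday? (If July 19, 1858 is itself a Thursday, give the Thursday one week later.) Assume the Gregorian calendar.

July 22, 1858

Jul 19, 1858 is a Monday.
From Monday to the next Thursday is 3 days.
Jul 19, 1858 + 3 = Jul 22, 1858.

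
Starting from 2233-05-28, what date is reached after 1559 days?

+365 (one year) → May 28, 2234 (1194 left).
+365 (one year) → May 28, 2235 (829 left).
+366 (one year; includes Feb 29, 2236) → May 28, 2236 (463 left).
+365 (one year) → May 28, 2237 (98 left).
May has 31 days: +4 → Jun 1, 2237 (94 left).
Jun has 30 days: +30 → Jul 1, 2237 (64 left).
Jul has 31 days: +31 → Aug 1, 2237 (33 left).
Aug has 31 days: +31 → Sep 1, 2237 (2 left).
+2 → Sep 3, 2237.

September 3, 2237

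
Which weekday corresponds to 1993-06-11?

Friday

January 1, 1993 is a Friday.
Jan 1, 1993 → Feb 1, 1993: 31 days (January has 31).
Feb 1, 1993 → Mar 1, 1993: 28 days (February has 28).
Mar 1, 1993 → Apr 1, 1993: 31 days (March has 31).
Apr 1, 1993 → May 1, 1993: 30 days (April has 30).
May 1, 1993 → Jun 1, 1993: 31 days (May has 31).
Jun 1, 1993 → Jun 11, 1993: 10 days.
Total: 161 days.
161 mod 7 = 0, so Friday + 0 = Friday.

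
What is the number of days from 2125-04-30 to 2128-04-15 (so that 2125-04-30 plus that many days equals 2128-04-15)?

1081

Apr 30, 2125 → Apr 30, 2126: 365 days.
Apr 30, 2126 → Apr 30, 2127: 365 days.
Apr 30, 2127 → May 30, 2127: 30 days (April has 30).
May 30, 2127 → Jun 30, 2127: 31 days (May has 31).
Jun 30, 2127 → Jul 30, 2127: 30 days (June has 30).
Jul 30, 2127 → Aug 30, 2127: 31 days (July has 31).
Aug 30, 2127 → Sep 30, 2127: 31 days (August has 31).
Sep 30, 2127 → Oct 30, 2127: 30 days (September has 30).
Oct 30, 2127 → Nov 30, 2127: 31 days (October has 31).
Nov 30, 2127 → Dec 30, 2127: 30 days (November has 30).
Dec 30, 2127 → Jan 30, 2128: 31 days (December has 31).
Jan 30, 2128 → Feb 29, 2128: 30 days (January has 31).
Feb 29, 2128 → Mar 29, 2128: 29 days (February has 29).
Mar 29, 2128 → Apr 15, 2128: 17 days.
Total: 1081 days.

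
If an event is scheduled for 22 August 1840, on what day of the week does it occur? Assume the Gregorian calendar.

Saturday

Doomsday rule: the anchor day for the 1800s is Friday. For year 40: 40÷12 = 3 r 4, and 4÷4 = 1, so 3+4+1 = 8.
Friday + 8 ≡ Saturday — that's 1840's doomsday.
In August the doomsday date is Aug 8.
Aug 22 is 14 days after Aug 8; 14 mod 7 = 0, so Saturday + 0 = Saturday.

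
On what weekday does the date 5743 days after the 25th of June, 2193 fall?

Friday

First find the weekday of Jun 25, 2193. Doomsday rule: the anchor day for the 2100s is Sunday. For year 93: 93÷12 = 7 r 9, and 9÷4 = 2, so 7+9+2 = 18.
Sunday + 18 ≡ Thursday — that's 2193's doomsday.
In June the doomsday date is Jun 6.
Jun 25 is 19 days after Jun 6; 19 mod 7 = 5, so Thursday + 5 = Tuesday.
5743 mod 7 = 3, so 5743 days after a Tuesday is Tuesday + 3 = Friday.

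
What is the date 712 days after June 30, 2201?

+365 (one year) → Jun 30, 2202 (347 left).
Jun has 30 days: +1 → Jul 1, 2202 (346 left).
Jul has 31 days: +31 → Aug 1, 2202 (315 left).
Aug has 31 days: +31 → Sep 1, 2202 (284 left).
Sep has 30 days: +30 → Oct 1, 2202 (254 left).
Oct has 31 days: +31 → Nov 1, 2202 (223 left).
Nov has 30 days: +30 → Dec 1, 2202 (193 left).
Dec has 31 days: +31 → Jan 1, 2203 (162 left).
Jan has 31 days: +31 → Feb 1, 2203 (131 left).
Feb has 28 days: +28 → Mar 1, 2203 (103 left).
Mar has 31 days: +31 → Apr 1, 2203 (72 left).
Apr has 30 days: +30 → May 1, 2203 (42 left).
May has 31 days: +31 → Jun 1, 2203 (11 left).
+11 → Jun 12, 2203.

June 12, 2203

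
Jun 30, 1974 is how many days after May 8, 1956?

May 8, 1956 → May 8, 1957: 365 days.
May 8, 1957 → May 8, 1958: 365 days.
May 8, 1958 → May 8, 1959: 365 days.
May 8, 1959 → May 8, 1960: 366 days (Feb 29, 1960 is in that span).
May 8, 1960 → May 8, 1961: 365 days.
May 8, 1961 → May 8, 1962: 365 days.
May 8, 1962 → May 8, 1963: 365 days.
May 8, 1963 → May 8, 1964: 366 days (Feb 29, 1964 is in that span).
May 8, 1964 → May 8, 1965: 365 days.
May 8, 1965 → May 8, 1966: 365 days.
May 8, 1966 → May 8, 1967: 365 days.
May 8, 1967 → May 8, 1968: 366 days (Feb 29, 1968 is in that span).
May 8, 1968 → May 8, 1969: 365 days.
May 8, 1969 → May 8, 1970: 365 days.
May 8, 1970 → May 8, 1971: 365 days.
May 8, 1971 → May 8, 1972: 366 days (Feb 29, 1972 is in that span).
May 8, 1972 → May 8, 1973: 365 days.
May 8, 1973 → May 8, 1974: 365 days.
May 8, 1974 → Jun 8, 1974: 31 days (May has 31).
Jun 8, 1974 → Jun 30, 1974: 22 days.
Total: 6627 days.

6627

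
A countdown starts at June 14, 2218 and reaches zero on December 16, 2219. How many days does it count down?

550

Jun 14, 2218 → Jun 14, 2219: 365 days.
Jun 14, 2219 → Jul 14, 2219: 30 days (June has 30).
Jul 14, 2219 → Aug 14, 2219: 31 days (July has 31).
Aug 14, 2219 → Sep 14, 2219: 31 days (August has 31).
Sep 14, 2219 → Oct 14, 2219: 30 days (September has 30).
Oct 14, 2219 → Nov 14, 2219: 31 days (October has 31).
Nov 14, 2219 → Dec 14, 2219: 30 days (November has 30).
Dec 14, 2219 → Dec 16, 2219: 2 days.
Total: 550 days.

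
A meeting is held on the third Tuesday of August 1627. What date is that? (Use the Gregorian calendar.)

August 17, 1627

August 1, 1627 is a Sunday.
The first Tuesday is therefore August 3 (2 days later).
The third Tuesday is 3 + 2×7 = August 17.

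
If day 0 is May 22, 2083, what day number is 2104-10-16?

7817

May 22, 2083 → May 22, 2084: 366 days (Feb 29, 2084 is in that span).
May 22, 2084 → May 22, 2085: 365 days.
May 22, 2085 → May 22, 2086: 365 days.
May 22, 2086 → May 22, 2087: 365 days.
May 22, 2087 → May 22, 2088: 366 days (Feb 29, 2088 is in that span).
May 22, 2088 → May 22, 2089: 365 days.
May 22, 2089 → May 22, 2090: 365 days.
May 22, 2090 → May 22, 2091: 365 days.
May 22, 2091 → May 22, 2092: 366 days (Feb 29, 2092 is in that span).
May 22, 2092 → May 22, 2093: 365 days.
May 22, 2093 → May 22, 2094: 365 days.
May 22, 2094 → May 22, 2095: 365 days.
May 22, 2095 → May 22, 2096: 366 days (Feb 29, 2096 is in that span).
May 22, 2096 → May 22, 2097: 365 days.
May 22, 2097 → May 22, 2098: 365 days.
May 22, 2098 → May 22, 2099: 365 days.
May 22, 2099 → May 22, 2100: 365 days.
May 22, 2100 → May 22, 2101: 365 days.
May 22, 2101 → May 22, 2102: 365 days.
May 22, 2102 → May 22, 2103: 365 days.
May 22, 2103 → May 22, 2104: 366 days (Feb 29, 2104 is in that span).
May 22, 2104 → Jun 22, 2104: 31 days (May has 31).
Jun 22, 2104 → Jul 22, 2104: 30 days (June has 30).
Jul 22, 2104 → Aug 22, 2104: 31 days (July has 31).
Aug 22, 2104 → Sep 22, 2104: 31 days (August has 31).
Sep 22, 2104 → Oct 16, 2104: 24 days.
Total: 7817 days.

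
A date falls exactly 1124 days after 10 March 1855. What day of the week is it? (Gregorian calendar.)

Wednesday

First find the weekday of Mar 10, 1855. Doomsday rule: the anchor day for the 1800s is Friday. For year 55: 55÷12 = 4 r 7, and 7÷4 = 1, so 4+7+1 = 12.
Friday + 12 ≡ Wednesday — that's 1855's doomsday.
In March the doomsday date is Mar 14.
Mar 10 is 4 days before Mar 14; 4 mod 7 = 4, so Wednesday − 4 = Saturday.
1124 mod 7 = 4, so 1124 days after a Saturday is Saturday + 4 = Wednesday.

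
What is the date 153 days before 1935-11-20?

June 20, 1935

−20 → Oct 31, 1935 (end of Oct, 31 days; 133 left).
−31 → Sep 30, 1935 (end of Sep, 30 days; 102 left).
−30 → Aug 31, 1935 (end of Aug, 31 days; 72 left).
−31 → Jul 31, 1935 (end of Jul, 31 days; 41 left).
−31 → Jun 30, 1935 (end of Jun, 30 days; 10 left).
−10 → Jun 20, 1935.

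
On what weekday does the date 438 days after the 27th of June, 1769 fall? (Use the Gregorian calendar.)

First find the weekday of Jun 27, 1769. Doomsday rule: the anchor day for the 1700s is Sunday. For year 69: 69÷12 = 5 r 9, and 9÷4 = 2, so 5+9+2 = 16.
Sunday + 16 ≡ Tuesday — that's 1769's doomsday.
In June the doomsday date is Jun 6.
Jun 27 is 21 days after Jun 6; 21 mod 7 = 0, so Tuesday + 0 = Tuesday.
438 mod 7 = 4, so 438 days after a Tuesday is Tuesday + 4 = Saturday.

Saturday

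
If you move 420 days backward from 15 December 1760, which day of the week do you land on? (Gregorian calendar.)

First find the weekday of Dec 15, 1760. Doomsday rule: the anchor day for the 1700s is Sunday. For year 60: 60÷12 = 5 r 0, and 0÷4 = 0, so 5+0+0 = 5.
Sunday + 5 ≡ Friday — that's 1760's doomsday.
In December the doomsday date is Dec 12.
Dec 15 is 3 days after Dec 12; 3 mod 7 = 3, so Friday + 3 = Monday.
420 mod 7 = 0, so 420 days before a Monday is Monday − 0 = Monday.

Monday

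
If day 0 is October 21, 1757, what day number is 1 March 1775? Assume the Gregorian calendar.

Oct 21, 1757 → Oct 21, 1758: 365 days.
Oct 21, 1758 → Oct 21, 1759: 365 days.
Oct 21, 1759 → Oct 21, 1760: 366 days (Feb 29, 1760 is in that span).
Oct 21, 1760 → Oct 21, 1761: 365 days.
Oct 21, 1761 → Oct 21, 1762: 365 days.
Oct 21, 1762 → Oct 21, 1763: 365 days.
Oct 21, 1763 → Oct 21, 1764: 366 days (Feb 29, 1764 is in that span).
Oct 21, 1764 → Oct 21, 1765: 365 days.
Oct 21, 1765 → Oct 21, 1766: 365 days.
Oct 21, 1766 → Oct 21, 1767: 365 days.
Oct 21, 1767 → Oct 21, 1768: 366 days (Feb 29, 1768 is in that span).
Oct 21, 1768 → Oct 21, 1769: 365 days.
Oct 21, 1769 → Oct 21, 1770: 365 days.
Oct 21, 1770 → Oct 21, 1771: 365 days.
Oct 21, 1771 → Oct 21, 1772: 366 days (Feb 29, 1772 is in that span).
Oct 21, 1772 → Oct 21, 1773: 365 days.
Oct 21, 1773 → Oct 21, 1774: 365 days.
Oct 21, 1774 → Nov 21, 1774: 31 days (October has 31).
Nov 21, 1774 → Dec 21, 1774: 30 days (November has 30).
Dec 21, 1774 → Jan 21, 1775: 31 days (December has 31).
Jan 21, 1775 → Feb 21, 1775: 31 days (January has 31).
Feb 21, 1775 → Mar 1, 1775: 8 days.
Total: 6340 days.

6340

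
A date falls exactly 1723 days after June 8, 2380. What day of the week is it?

Monday

Jun 8, 2380 is a Sunday.
1723 mod 7 = 1, so 1723 days after a Sunday is Sunday + 1 = Monday.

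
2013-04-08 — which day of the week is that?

Monday

January 1, 2013 is a Tuesday.
Jan 1, 2013 → Feb 1, 2013: 31 days (January has 31).
Feb 1, 2013 → Mar 1, 2013: 28 days (February has 28).
Mar 1, 2013 → Apr 1, 2013: 31 days (March has 31).
Apr 1, 2013 → Apr 8, 2013: 7 days.
Total: 97 days.
97 mod 7 = 6, so Tuesday + 6 = Monday.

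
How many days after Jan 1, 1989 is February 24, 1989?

54

Jan 1, 1989 → Feb 1, 1989: 31 days (January has 31).
Feb 1, 1989 → Feb 24, 1989: 23 days.
Total: 54 days.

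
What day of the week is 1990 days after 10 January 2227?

Friday

First find the weekday of Jan 10, 2227. Doomsday rule: the anchor day for the 2200s is Friday. For year 27: 27÷12 = 2 r 3, and 3÷4 = 0, so 2+3+0 = 5.
Friday + 5 ≡ Wednesday — that's 2227's doomsday.
In January the doomsday date is Jan 3 (2227 is not a leap year).
Jan 10 is 7 days after Jan 3; 7 mod 7 = 0, so Wednesday + 0 = Wednesday.
1990 mod 7 = 2, so 1990 days after a Wednesday is Wednesday + 2 = Friday.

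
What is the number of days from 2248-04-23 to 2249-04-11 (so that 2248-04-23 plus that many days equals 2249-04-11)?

353

Apr 23, 2248 → May 23, 2248: 30 days (April has 30).
May 23, 2248 → Jun 23, 2248: 31 days (May has 31).
Jun 23, 2248 → Jul 23, 2248: 30 days (June has 30).
Jul 23, 2248 → Aug 23, 2248: 31 days (July has 31).
Aug 23, 2248 → Sep 23, 2248: 31 days (August has 31).
Sep 23, 2248 → Oct 23, 2248: 30 days (September has 30).
Oct 23, 2248 → Nov 23, 2248: 31 days (October has 31).
Nov 23, 2248 → Dec 23, 2248: 30 days (November has 30).
Dec 23, 2248 → Jan 23, 2249: 31 days (December has 31).
Jan 23, 2249 → Feb 23, 2249: 31 days (January has 31).
Feb 23, 2249 → Mar 23, 2249: 28 days (February has 28).
Mar 23, 2249 → Apr 11, 2249: 19 days.
Total: 353 days.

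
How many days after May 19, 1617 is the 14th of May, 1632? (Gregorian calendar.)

5474

May 19, 1617 → May 19, 1618: 365 days.
May 19, 1618 → May 19, 1619: 365 days.
May 19, 1619 → May 19, 1620: 366 days (Feb 29, 1620 is in that span).
May 19, 1620 → May 19, 1621: 365 days.
May 19, 1621 → May 19, 1622: 365 days.
May 19, 1622 → May 19, 1623: 365 days.
May 19, 1623 → May 19, 1624: 366 days (Feb 29, 1624 is in that span).
May 19, 1624 → May 19, 1625: 365 days.
May 19, 1625 → May 19, 1626: 365 days.
May 19, 1626 → May 19, 1627: 365 days.
May 19, 1627 → May 19, 1628: 366 days (Feb 29, 1628 is in that span).
May 19, 1628 → May 19, 1629: 365 days.
May 19, 1629 → May 19, 1630: 365 days.
May 19, 1630 → May 19, 1631: 365 days.
May 19, 1631 → Jun 19, 1631: 31 days (May has 31).
Jun 19, 1631 → Jul 19, 1631: 30 days (June has 30).
Jul 19, 1631 → Aug 19, 1631: 31 days (July has 31).
Aug 19, 1631 → Sep 19, 1631: 31 days (August has 31).
Sep 19, 1631 → Oct 19, 1631: 30 days (September has 30).
Oct 19, 1631 → Nov 19, 1631: 31 days (October has 31).
Nov 19, 1631 → Dec 19, 1631: 30 days (November has 30).
Dec 19, 1631 → Jan 19, 1632: 31 days (December has 31).
Jan 19, 1632 → Feb 19, 1632: 31 days (January has 31).
Feb 19, 1632 → Mar 19, 1632: 29 days (February has 29).
Mar 19, 1632 → Apr 19, 1632: 31 days (March has 31).
Apr 19, 1632 → May 14, 1632: 25 days.
Total: 5474 days.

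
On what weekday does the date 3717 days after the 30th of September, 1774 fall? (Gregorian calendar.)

Friday

Sep 30, 1774 is a Friday.
3717 mod 7 = 0, so 3717 days after a Friday is Friday + 0 = Friday.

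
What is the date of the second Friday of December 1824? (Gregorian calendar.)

December 10, 1824

December 1, 1824 is a Wednesday.
The first Friday is therefore December 3 (2 days later).
The second Friday is 3 + 1×7 = December 10.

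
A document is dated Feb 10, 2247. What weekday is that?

Wednesday

Doomsday rule: the anchor day for the 2200s is Friday. For year 47: 47÷12 = 3 r 11, and 11÷4 = 2, so 3+11+2 = 16.
Friday + 16 ≡ Sunday — that's 2247's doomsday.
In February the doomsday date is Feb 28 (2247 is not a leap year).
Feb 10 is 18 days before Feb 28; 18 mod 7 = 4, so Sunday − 4 = Wednesday.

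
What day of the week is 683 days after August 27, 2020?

Monday

First find the weekday of Aug 27, 2020. Doomsday rule: the anchor day for the 2000s is Tuesday. For year 20: 20÷12 = 1 r 8, and 8÷4 = 2, so 1+8+2 = 11.
Tuesday + 11 ≡ Saturday — that's 2020's doomsday.
In August the doomsday date is Aug 8.
Aug 27 is 19 days after Aug 8; 19 mod 7 = 5, so Saturday + 5 = Thursday.
683 mod 7 = 4, so 683 days after a Thursday is Thursday + 4 = Monday.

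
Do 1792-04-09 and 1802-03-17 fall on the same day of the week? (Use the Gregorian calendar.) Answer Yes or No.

From Apr 9, 1792 to Mar 17, 1802 is 3628 days.
3628 mod 7 = 2, so they are different weekdays.
(Apr 9, 1792 is a Monday; Mar 17, 1802 is a Wednesday.)

No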